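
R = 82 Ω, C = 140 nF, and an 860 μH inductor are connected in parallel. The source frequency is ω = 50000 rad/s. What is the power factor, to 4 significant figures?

0.6001

X_L = ωL = 43.00 Ω
X_C = 1/(ωC) = 142.9 Ω
Parallel: admittances add. Y = 1/R + 1/(jωL) + jωC
Y = (0.01220 − j0.01626) S
|Y| = 0.02032 S → |Z| = 1/|Y| = 49.21 Ω, ∠Z = −∠Y = 53.12°
cos φ = cos(53.12°) = 0.6001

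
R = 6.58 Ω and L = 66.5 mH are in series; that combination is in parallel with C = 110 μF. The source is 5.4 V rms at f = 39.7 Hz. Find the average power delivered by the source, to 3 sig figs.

603 mW

ω = 2πf = 249.4 rad/s
X_L = ωL = 16.6 Ω
X_C = 1/(ωC) = 36.4 Ω
Branch 1 (R+jX_L): Z₁ = 6.58 + j16.6 Ω, |Z₁| = 17.8 Ω
Branch 2 (−jX_C): Z₂ = −j36.4 Ω
Parallel: Z = Z₁Z₂/(Z₁+Z₂), |Z| = 31.1 Ω, ∠Z = 50.0°
I = V/|Z| = 174 mA
P = VI cos φ = 5.4 × 0.174 × cos(50.0°) = 603 mW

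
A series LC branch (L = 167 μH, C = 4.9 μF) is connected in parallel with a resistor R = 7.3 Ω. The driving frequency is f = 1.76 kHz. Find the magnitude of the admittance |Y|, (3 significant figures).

150 mS

ω = 2πf = 11060 rad/s
X_L = ωL = 1.85 Ω
X_C = 1/(ωC) = 18.5 Ω
Branch 1: Z₁ = R = 7.30 Ω
Branch 2 (series LC): Z₂ = j(X_L − X_C) = −j16.6 Ω
Parallel: Z = Z₁Z₂/(Z₁+Z₂), |Z| = 6.68 Ω, ∠Z = -23.7°
|Y| = 1/|Z| = 150 mS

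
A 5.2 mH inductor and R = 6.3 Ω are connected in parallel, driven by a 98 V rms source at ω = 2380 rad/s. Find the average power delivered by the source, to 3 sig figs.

X_L = ωL = 12.4 Ω
Parallel: admittances add. Y = 1/R + 1/(jωL)
Y = (0.159 − j0.0808) S
|Y| = 0.178 S → |Z| = 1/|Y| = 5.61 Ω, ∠Z = −∠Y = 27.0°
I = V/|Z| = 17.5 A
P = VI cos φ = 98 × 17.5 × cos(27.0°) = 1.52 kW

1.52 kW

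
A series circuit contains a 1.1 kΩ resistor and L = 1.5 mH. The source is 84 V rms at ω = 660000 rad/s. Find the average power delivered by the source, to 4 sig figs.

3.544 W

X_L = ωL = 990.0 Ω
Z = 1100 + j990.0 Ω
|Z| = √(1100² + 990.0²) = 1480 Ω
∠Z = arctan(990.0/1100) = 41.99°
I = V/|Z| = 56.76 mA
P = VI cos φ = 84 × 0.05676 × cos(41.99°) = 3.544 W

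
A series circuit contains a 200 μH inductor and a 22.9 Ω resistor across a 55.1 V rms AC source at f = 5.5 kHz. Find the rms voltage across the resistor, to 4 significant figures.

ω = 2πf = 34560 rad/s
X_L = ωL = 6.912 Ω
Z = 22.90 + j6.912 Ω
|Z| = √(22.90² + 6.912²) = 23.92 Ω
I = V/|Z| = 2.303 A
V_R = I·|Z_R| = 2.303 × 22.90 = 52.75 V

52.75 V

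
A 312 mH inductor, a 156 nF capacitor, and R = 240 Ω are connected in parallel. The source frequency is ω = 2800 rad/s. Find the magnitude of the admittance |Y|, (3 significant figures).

X_L = ωL = 874 Ω
X_C = 1/(ωC) = 2290 Ω
Parallel: admittances add. Y = 1/R + 1/(jωL) + jωC
Y = (0.00417 − j0.000708) S
|Y| = 0.00423 S → |Z| = 1/|Y| = 237 Ω, ∠Z = −∠Y = 9.64°

4.23 mS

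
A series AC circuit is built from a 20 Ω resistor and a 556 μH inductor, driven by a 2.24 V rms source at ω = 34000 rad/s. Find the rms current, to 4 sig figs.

81.39 mA

X_L = ωL = 18.90 Ω
Z = 20.00 + j18.90 Ω
|Z| = √(20.00² + 18.90²) = 27.52 Ω
I = V/|Z| = 2.24/27.52 = 81.39 mA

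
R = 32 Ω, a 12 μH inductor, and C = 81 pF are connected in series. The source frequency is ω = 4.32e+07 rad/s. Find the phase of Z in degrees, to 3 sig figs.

82.2°

X_L = ωL = 518 Ω
X_C = 1/(ωC) = 286 Ω
Net reactance X = X_L − X_C = 233 Ω
Z = 32.0 + j233 Ω
|Z| = √(32.0² + 233²) = 235 Ω
∠Z = arctan(233/32.0) = 82.2°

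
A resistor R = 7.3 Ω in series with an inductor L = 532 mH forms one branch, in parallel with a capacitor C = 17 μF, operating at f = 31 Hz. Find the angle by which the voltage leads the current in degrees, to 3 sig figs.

ω = 2πf = 194.8 rad/s
X_L = ωL = 104 Ω
X_C = 1/(ωC) = 302 Ω
Branch 1 (R+jX_L): Z₁ = 7.30 + j104 Ω, |Z₁| = 104 Ω
Branch 2 (−jX_C): Z₂ = −j302 Ω
Parallel: Z = Z₁Z₂/(Z₁+Z₂), |Z| = 158 Ω, ∠Z = 83.9°

83.9°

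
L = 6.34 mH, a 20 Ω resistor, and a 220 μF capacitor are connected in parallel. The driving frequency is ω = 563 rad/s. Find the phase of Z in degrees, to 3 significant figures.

X_L = ωL = 3.57 Ω
X_C = 1/(ωC) = 8.07 Ω
Parallel: admittances add. Y = 1/R + 1/(jωL) + jωC
Y = (0.0500 − j0.156) S
|Y| = 0.164 S → |Z| = 1/|Y| = 6.09 Ω, ∠Z = −∠Y = 72.3°

72.3°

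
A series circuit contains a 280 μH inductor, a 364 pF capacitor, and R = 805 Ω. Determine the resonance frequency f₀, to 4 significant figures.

498.5 kHz

ω₀ = 1/√(LC) = 1/√(0.00028 × 3.64e-10) = 3.132e+06 rad/s
f₀ = ω₀/(2π) = 498.5 kHz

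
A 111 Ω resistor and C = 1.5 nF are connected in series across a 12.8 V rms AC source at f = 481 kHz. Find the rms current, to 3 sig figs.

ω = 2πf = 3.022e+06 rad/s
X_C = 1/(ωC) = 221 Ω
Z = 111 − j221 Ω
|Z| = √(111² + 221²) = 247 Ω
I = V/|Z| = 12.8/247 = 51.8 mA

51.8 mA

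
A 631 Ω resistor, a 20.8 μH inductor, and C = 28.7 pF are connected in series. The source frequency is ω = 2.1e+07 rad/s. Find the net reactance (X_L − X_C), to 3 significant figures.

-1220 Ω

X_L = ωL = 437 Ω
X_C = 1/(ωC) = 1660 Ω
X = 437 − 1660 = -1220 Ω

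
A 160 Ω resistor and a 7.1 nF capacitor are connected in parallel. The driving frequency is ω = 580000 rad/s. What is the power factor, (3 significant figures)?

0.835

X_C = 1/(ωC) = 243 Ω
Parallel: admittances add. Y = 1/R + jωC
Y = (0.00625 + j0.00412) S
|Y| = 0.00748 S → |Z| = 1/|Y| = 134 Ω, ∠Z = −∠Y = -33.4°
cos φ = cos(-33.4°) = 0.835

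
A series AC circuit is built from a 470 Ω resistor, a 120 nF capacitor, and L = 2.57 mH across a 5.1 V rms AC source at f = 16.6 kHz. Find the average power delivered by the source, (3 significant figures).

ω = 2πf = 104300 rad/s
X_L = ωL = 268 Ω
X_C = 1/(ωC) = 79.9 Ω
Net reactance X = X_L − X_C = 188 Ω
Z = 470 + j188 Ω
|Z| = √(470² + 188²) = 506 Ω
∠Z = arctan(188/470) = 21.8°
I = V/|Z| = 10.1 mA
P = VI cos φ = 5.1 × 0.0101 × cos(21.8°) = 47.7 mW

47.7 mW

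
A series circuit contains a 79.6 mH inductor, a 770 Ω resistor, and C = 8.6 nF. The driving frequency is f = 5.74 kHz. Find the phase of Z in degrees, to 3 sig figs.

-24.6°

ω = 2πf = 36070 rad/s
X_L = ωL = 2870 Ω
X_C = 1/(ωC) = 3220 Ω
Net reactance X = X_L − X_C = -353 Ω
Z = 770 − j353 Ω
|Z| = √(770² + 353²) = 847 Ω
∠Z = arctan(-353/770) = -24.6°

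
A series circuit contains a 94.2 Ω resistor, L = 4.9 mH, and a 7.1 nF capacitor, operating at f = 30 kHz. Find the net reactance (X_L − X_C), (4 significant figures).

176.4 Ω

ω = 2πf = 188500 rad/s
X_L = ωL = 923.6 Ω
X_C = 1/(ωC) = 747.2 Ω
X = 923.6 − 747.2 = 176.4 Ω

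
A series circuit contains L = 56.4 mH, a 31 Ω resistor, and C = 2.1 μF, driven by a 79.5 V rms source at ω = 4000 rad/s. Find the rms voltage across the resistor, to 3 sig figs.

X_L = ωL = 226 Ω
X_C = 1/(ωC) = 119 Ω
Net reactance X = X_L − X_C = 107 Ω
Z = 31.0 + j107 Ω
|Z| = √(31.0² + 107²) = 111 Ω
I = V/|Z| = 716 mA
V_R = I·|Z_R| = 0.716 × 31.0 = 22.2 V

22.2 V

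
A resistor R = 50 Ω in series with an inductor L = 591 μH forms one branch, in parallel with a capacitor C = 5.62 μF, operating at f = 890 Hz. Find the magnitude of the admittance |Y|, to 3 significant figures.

36.1 mS

ω = 2πf = 5592 rad/s
X_L = ωL = 3.30 Ω
X_C = 1/(ωC) = 31.8 Ω
Branch 1 (R+jX_L): Z₁ = 50.0 + j3.30 Ω, |Z₁| = 50.1 Ω
Branch 2 (−jX_C): Z₂ = −j31.8 Ω
Parallel: Z = Z₁Z₂/(Z₁+Z₂), |Z| = 27.7 Ω, ∠Z = -56.5°
|Y| = 1/|Z| = 36.1 mS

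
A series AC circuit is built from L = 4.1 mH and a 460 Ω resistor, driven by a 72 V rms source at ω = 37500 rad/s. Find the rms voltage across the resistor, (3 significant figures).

X_L = ωL = 154 Ω
Z = 460 + j154 Ω
|Z| = √(460² + 154²) = 485 Ω
I = V/|Z| = 148 mA
V_R = I·|Z_R| = 0.148 × 460 = 68.3 V

68.3 V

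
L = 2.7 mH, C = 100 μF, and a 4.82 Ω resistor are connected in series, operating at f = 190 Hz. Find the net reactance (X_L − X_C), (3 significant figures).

ω = 2πf = 1194 rad/s
X_L = ωL = 3.22 Ω
X_C = 1/(ωC) = 8.38 Ω
X = 3.22 − 8.38 = -5.15 Ω

-5.15 Ω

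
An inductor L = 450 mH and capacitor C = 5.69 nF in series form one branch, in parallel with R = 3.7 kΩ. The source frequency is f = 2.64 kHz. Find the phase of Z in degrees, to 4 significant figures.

ω = 2πf = 16590 rad/s
X_L = ωL = 7464 Ω
X_C = 1/(ωC) = 10600 Ω
Branch 1: Z₁ = R = 3700 Ω
Branch 2 (series LC): Z₂ = j(X_L − X_C) = −j3131 Ω
Parallel: Z = Z₁Z₂/(Z₁+Z₂), |Z| = 2390 Ω, ∠Z = -49.76°

-49.76°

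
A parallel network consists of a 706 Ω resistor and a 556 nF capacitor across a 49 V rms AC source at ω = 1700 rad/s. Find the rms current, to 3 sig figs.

X_C = 1/(ωC) = 1060 Ω
Parallel: admittances add. Y = 1/R + jωC
Y = (0.00142 + j0.000945) S
|Y| = 0.00170 S → |Z| = 1/|Y| = 587 Ω, ∠Z = −∠Y = -33.7°
I = V/|Z| = 49/587 = 83.4 mA

83.4 mA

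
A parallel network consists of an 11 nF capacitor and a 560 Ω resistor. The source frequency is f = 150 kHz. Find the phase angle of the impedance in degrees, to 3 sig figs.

ω = 2πf = 942500 rad/s
X_C = 1/(ωC) = 96.5 Ω
Parallel: admittances add. Y = 1/R + jωC
Y = (0.00179 + j0.0104) S
|Y| = 0.0105 S → |Z| = 1/|Y| = 95.1 Ω, ∠Z = −∠Y = -80.2°

-80.2°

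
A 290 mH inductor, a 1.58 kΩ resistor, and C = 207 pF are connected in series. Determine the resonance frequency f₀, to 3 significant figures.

ω₀ = 1/√(LC) = 1/√(0.29 × 2.07e-10) = 129100 rad/s
f₀ = ω₀/(2π) = 20.5 kHz

20.5 kHz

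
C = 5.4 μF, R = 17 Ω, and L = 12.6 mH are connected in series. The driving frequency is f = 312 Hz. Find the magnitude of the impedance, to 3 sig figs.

ω = 2πf = 1960 rad/s
X_L = ωL = 24.7 Ω
X_C = 1/(ωC) = 94.5 Ω
Net reactance X = X_L − X_C = -69.8 Ω
Z = 17.0 − j69.8 Ω
|Z| = √(17.0² + 69.8²) = 71.8 Ω

71.8 Ω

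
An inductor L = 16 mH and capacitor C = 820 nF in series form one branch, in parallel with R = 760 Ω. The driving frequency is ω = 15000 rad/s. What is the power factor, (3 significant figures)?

0.204

X_L = ωL = 240 Ω
X_C = 1/(ωC) = 81.3 Ω
Branch 1: Z₁ = R = 760 Ω
Branch 2 (series LC): Z₂ = j(X_L − X_C) = j159 Ω
Parallel: Z = Z₁Z₂/(Z₁+Z₂), |Z| = 155 Ω, ∠Z = 78.2°
cos φ = cos(78.2°) = 0.204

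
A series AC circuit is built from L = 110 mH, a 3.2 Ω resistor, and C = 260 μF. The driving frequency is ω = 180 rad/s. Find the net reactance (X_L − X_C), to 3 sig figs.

-1.57 Ω

X_L = ωL = 19.8 Ω
X_C = 1/(ωC) = 21.4 Ω
X = 19.8 − 21.4 = -1.57 Ω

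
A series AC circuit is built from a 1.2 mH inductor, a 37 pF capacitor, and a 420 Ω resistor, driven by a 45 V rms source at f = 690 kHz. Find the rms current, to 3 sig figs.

ω = 2πf = 4.335e+06 rad/s
X_L = ωL = 5200 Ω
X_C = 1/(ωC) = 6230 Ω
Net reactance X = X_L − X_C = -1030 Ω
Z = 420 − j1030 Ω
|Z| = √(420² + 1030²) = 1110 Ω
I = V/|Z| = 45/1110 = 40.4 mA

40.4 mA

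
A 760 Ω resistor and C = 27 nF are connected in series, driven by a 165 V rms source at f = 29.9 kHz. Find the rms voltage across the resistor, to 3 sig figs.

ω = 2πf = 187900 rad/s
X_C = 1/(ωC) = 197 Ω
Z = 760 − j197 Ω
|Z| = √(760² + 197²) = 785 Ω
I = V/|Z| = 210 mA
V_R = I·|Z_R| = 0.210 × 760 = 160 V

160 V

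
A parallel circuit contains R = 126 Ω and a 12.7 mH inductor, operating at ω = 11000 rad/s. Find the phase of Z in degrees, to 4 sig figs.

42.05°

X_L = ωL = 139.7 Ω
Parallel: admittances add. Y = 1/R + 1/(jωL)
Y = (0.007937 − j0.007158) S
|Y| = 0.01069 S → |Z| = 1/|Y| = 93.57 Ω, ∠Z = −∠Y = 42.05°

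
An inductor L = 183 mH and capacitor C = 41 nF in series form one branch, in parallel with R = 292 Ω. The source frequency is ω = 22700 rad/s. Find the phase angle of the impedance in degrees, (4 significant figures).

X_L = ωL = 4154 Ω
X_C = 1/(ωC) = 1074 Ω
Branch 1: Z₁ = R = 292.0 Ω
Branch 2 (series LC): Z₂ = j(X_L − X_C) = j3080 Ω
Parallel: Z = Z₁Z₂/(Z₁+Z₂), |Z| = 290.7 Ω, ∠Z = 5.416°

5.416°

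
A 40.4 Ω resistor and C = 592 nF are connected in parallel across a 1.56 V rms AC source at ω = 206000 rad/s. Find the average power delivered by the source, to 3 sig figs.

60.2 mW

X_C = 1/(ωC) = 8.20 Ω
Parallel: admittances add. Y = 1/R + jωC
Y = (0.0248 + j0.122) S
|Y| = 0.124 S → |Z| = 1/|Y| = 8.04 Ω, ∠Z = −∠Y = -78.5°
I = V/|Z| = 194 mA
P = VI cos φ = 1.56 × 0.194 × cos(-78.5°) = 60.2 mW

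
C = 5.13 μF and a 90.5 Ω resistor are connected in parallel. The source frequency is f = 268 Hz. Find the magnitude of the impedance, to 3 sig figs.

ω = 2πf = 1684 rad/s
X_C = 1/(ωC) = 116 Ω
Parallel: admittances add. Y = 1/R + jωC
Y = (0.0110 + j0.00864) S
|Y| = 0.0140 S → |Z| = 1/|Y| = 71.3 Ω, ∠Z = −∠Y = -38.0°

71.3 Ω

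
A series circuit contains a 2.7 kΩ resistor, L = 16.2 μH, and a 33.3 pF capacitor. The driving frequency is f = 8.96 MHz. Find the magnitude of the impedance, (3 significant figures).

2730 Ω

ω = 2πf = 5.63e+07 rad/s
X_L = ωL = 912 Ω
X_C = 1/(ωC) = 533 Ω
Net reactance X = X_L − X_C = 379 Ω
Z = 2700 + j379 Ω
|Z| = √(2700² + 379²) = 2730 Ω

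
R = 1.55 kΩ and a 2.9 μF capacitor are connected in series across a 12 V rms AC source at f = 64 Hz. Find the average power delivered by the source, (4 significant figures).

71.13 mW

ω = 2πf = 402.1 rad/s
X_C = 1/(ωC) = 857.5 Ω
Z = 1550 − j857.5 Ω
|Z| = √(1550² + 857.5²) = 1771 Ω
∠Z = arctan(-857.5/1550) = -28.95°
I = V/|Z| = 6.774 mA
P = VI cos φ = 12 × 0.006774 × cos(-28.95°) = 71.13 mW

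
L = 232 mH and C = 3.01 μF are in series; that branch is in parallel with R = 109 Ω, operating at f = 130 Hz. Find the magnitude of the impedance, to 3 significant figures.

ω = 2πf = 816.8 rad/s
X_L = ωL = 190 Ω
X_C = 1/(ωC) = 407 Ω
Branch 1: Z₁ = R = 109 Ω
Branch 2 (series LC): Z₂ = j(X_L − X_C) = −j217 Ω
Parallel: Z = Z₁Z₂/(Z₁+Z₂), |Z| = 97.4 Ω, ∠Z = -26.6°

97.4 Ω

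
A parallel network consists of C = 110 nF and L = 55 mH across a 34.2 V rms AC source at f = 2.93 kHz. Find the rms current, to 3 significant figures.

35.5 mA

ω = 2πf = 18410 rad/s
X_L = ωL = 1010 Ω
X_C = 1/(ωC) = 494 Ω
Parallel: admittances add. Y = 1/(jωL) + jωC
Y = (0 + j0.00104) S
|Y| = 0.00104 S → |Z| = 1/|Y| = 964 Ω, ∠Z = −∠Y = -90.0°
I = V/|Z| = 34.2/964 = 35.5 mA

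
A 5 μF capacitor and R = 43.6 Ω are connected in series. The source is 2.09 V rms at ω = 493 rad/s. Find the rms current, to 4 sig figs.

5.122 mA

X_C = 1/(ωC) = 405.7 Ω
Z = 43.60 − j405.7 Ω
|Z| = √(43.60² + 405.7²) = 408.0 Ω
I = V/|Z| = 2.09/408.0 = 5.122 mA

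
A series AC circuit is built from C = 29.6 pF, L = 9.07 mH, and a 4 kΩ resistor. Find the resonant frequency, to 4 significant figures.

307.2 kHz

ω₀ = 1/√(LC) = 1/√(0.00907 × 2.96e-11) = 1.93e+06 rad/s
f₀ = ω₀/(2π) = 307.2 kHz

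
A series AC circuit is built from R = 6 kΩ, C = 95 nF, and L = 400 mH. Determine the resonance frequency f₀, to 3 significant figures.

816 Hz

ω₀ = 1/√(LC) = 1/√(0.4 × 9.5e-08) = 5130 rad/s
f₀ = ω₀/(2π) = 816 Hz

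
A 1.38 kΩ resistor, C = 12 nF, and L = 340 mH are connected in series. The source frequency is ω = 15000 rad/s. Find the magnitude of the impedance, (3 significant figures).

X_L = ωL = 5100 Ω
X_C = 1/(ωC) = 5560 Ω
Net reactance X = X_L − X_C = -456 Ω
Z = 1380 − j456 Ω
|Z| = √(1380² + 456²) = 1450 Ω

1450 Ω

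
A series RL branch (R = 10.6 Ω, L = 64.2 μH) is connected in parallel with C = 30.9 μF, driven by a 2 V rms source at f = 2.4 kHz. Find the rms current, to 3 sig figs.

934 mA

ω = 2πf = 15080 rad/s
X_L = ωL = 0.968 Ω
X_C = 1/(ωC) = 2.15 Ω
Branch 1 (R+jX_L): Z₁ = 10.6 + j0.968 Ω, |Z₁| = 10.6 Ω
Branch 2 (−jX_C): Z₂ = −j2.15 Ω
Parallel: Z = Z₁Z₂/(Z₁+Z₂), |Z| = 2.14 Ω, ∠Z = -78.4°
I = V/|Z| = 2/2.14 = 934 mA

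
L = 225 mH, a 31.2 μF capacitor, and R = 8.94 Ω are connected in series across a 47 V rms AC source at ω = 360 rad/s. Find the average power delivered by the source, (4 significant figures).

136.7 W

X_L = ωL = 81.00 Ω
X_C = 1/(ωC) = 89.03 Ω
Net reactance X = X_L − X_C = -8.031 Ω
Z = 8.940 − j8.031 Ω
|Z| = √(8.940² + 8.031²) = 12.02 Ω
∠Z = arctan(-8.031/8.940) = -41.94°
I = V/|Z| = 3.911 A
P = VI cos φ = 47 × 3.911 × cos(-41.94°) = 136.7 W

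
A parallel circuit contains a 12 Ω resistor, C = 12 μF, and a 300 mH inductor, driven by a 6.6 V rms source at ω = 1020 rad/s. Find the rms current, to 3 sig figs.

X_L = ωL = 306 Ω
X_C = 1/(ωC) = 81.7 Ω
Parallel: admittances add. Y = 1/R + 1/(jωL) + jωC
Y = (0.0833 + j0.00897) S
|Y| = 0.0838 S → |Z| = 1/|Y| = 11.9 Ω, ∠Z = −∠Y = -6.15°
I = V/|Z| = 6.6/11.9 = 553 mA

553 mA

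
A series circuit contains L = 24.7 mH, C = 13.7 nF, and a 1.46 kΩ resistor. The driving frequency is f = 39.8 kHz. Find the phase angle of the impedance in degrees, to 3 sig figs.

ω = 2πf = 250100 rad/s
X_L = ωL = 6180 Ω
X_C = 1/(ωC) = 292 Ω
Net reactance X = X_L − X_C = 5880 Ω
Z = 1460 + j5880 Ω
|Z| = √(1460² + 5880²) = 6060 Ω
∠Z = arctan(5880/1460) = 76.1°

76.1°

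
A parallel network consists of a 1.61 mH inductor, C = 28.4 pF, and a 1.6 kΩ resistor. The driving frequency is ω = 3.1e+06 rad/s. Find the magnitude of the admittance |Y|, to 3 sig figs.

X_L = ωL = 4990 Ω
X_C = 1/(ωC) = 11400 Ω
Parallel: admittances add. Y = 1/R + 1/(jωL) + jωC
Y = (0.000625 − j0.000112) S
|Y| = 0.000635 S → |Z| = 1/|Y| = 1570 Ω, ∠Z = −∠Y = 10.2°

635 μS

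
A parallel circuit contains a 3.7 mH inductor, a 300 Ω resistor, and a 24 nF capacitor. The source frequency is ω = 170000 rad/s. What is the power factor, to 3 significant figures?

0.801

X_L = ωL = 629 Ω
X_C = 1/(ωC) = 245 Ω
Parallel: admittances add. Y = 1/R + 1/(jωL) + jωC
Y = (0.00333 + j0.00249) S
|Y| = 0.00416 S → |Z| = 1/|Y| = 240 Ω, ∠Z = −∠Y = -36.8°
cos φ = cos(-36.8°) = 0.801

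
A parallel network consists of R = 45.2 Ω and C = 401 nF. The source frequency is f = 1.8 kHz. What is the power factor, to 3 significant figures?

ω = 2πf = 11310 rad/s
X_C = 1/(ωC) = 220 Ω
Parallel: admittances add. Y = 1/R + jωC
Y = (0.0221 + j0.00454) S
|Y| = 0.0226 S → |Z| = 1/|Y| = 44.3 Ω, ∠Z = −∠Y = -11.6°
cos φ = cos(-11.6°) = 0.980

0.980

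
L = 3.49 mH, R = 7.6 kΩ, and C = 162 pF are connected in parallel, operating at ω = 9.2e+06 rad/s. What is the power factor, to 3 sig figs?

0.0898

X_L = ωL = 32100 Ω
X_C = 1/(ωC) = 671 Ω
Parallel: admittances add. Y = 1/R + 1/(jωL) + jωC
Y = (0.000132 + j0.00146) S
|Y| = 0.00147 S → |Z| = 1/|Y| = 683 Ω, ∠Z = −∠Y = -84.8°
cos φ = cos(-84.8°) = 0.0898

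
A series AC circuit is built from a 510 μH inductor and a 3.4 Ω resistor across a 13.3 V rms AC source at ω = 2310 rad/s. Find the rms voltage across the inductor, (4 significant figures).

4.354 V

X_L = ωL = 1.178 Ω
Z = 3.400 + j1.178 Ω
|Z| = √(3.400² + 1.178²) = 3.598 Ω
I = V/|Z| = 3.696 A
V_L = I·|Z_L| = 3.696 × 1.178 = 4.354 V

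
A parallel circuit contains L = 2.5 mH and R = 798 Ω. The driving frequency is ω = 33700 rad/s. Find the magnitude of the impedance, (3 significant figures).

X_L = ωL = 84.2 Ω
Parallel: admittances add. Y = 1/R + 1/(jωL)
Y = (0.00125 − j0.0119) S
|Y| = 0.0119 S → |Z| = 1/|Y| = 83.8 Ω, ∠Z = −∠Y = 84.0°

83.8 Ω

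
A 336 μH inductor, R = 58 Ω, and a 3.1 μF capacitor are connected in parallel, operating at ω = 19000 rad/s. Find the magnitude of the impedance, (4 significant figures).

X_L = ωL = 6.384 Ω
X_C = 1/(ωC) = 16.98 Ω
Parallel: admittances add. Y = 1/R + 1/(jωL) + jωC
Y = (0.01724 − j0.09774) S
|Y| = 0.09925 S → |Z| = 1/|Y| = 10.08 Ω, ∠Z = −∠Y = 80.00°

10.08 Ω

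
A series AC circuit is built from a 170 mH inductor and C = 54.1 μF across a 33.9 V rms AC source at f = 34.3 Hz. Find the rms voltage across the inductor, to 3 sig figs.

ω = 2πf = 215.5 rad/s
X_L = ωL = 36.6 Ω
X_C = 1/(ωC) = 85.8 Ω
Net reactance X = X_L − X_C = -49.1 Ω
Z = − j49.1 Ω
|Z| = √(0² + 49.1²) = 49.1 Ω
I = V/|Z| = 690 mA
V_L = I·|Z_L| = 0.690 × 36.6 = 25.3 V

25.3 V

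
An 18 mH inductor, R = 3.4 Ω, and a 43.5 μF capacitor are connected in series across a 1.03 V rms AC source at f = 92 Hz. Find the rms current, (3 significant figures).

ω = 2πf = 578.1 rad/s
X_L = ωL = 10.4 Ω
X_C = 1/(ωC) = 39.8 Ω
Net reactance X = X_L − X_C = -29.4 Ω
Z = 3.40 − j29.4 Ω
|Z| = √(3.40² + 29.4²) = 29.6 Ω
I = V/|Z| = 1.03/29.6 = 34.8 mA

34.8 mA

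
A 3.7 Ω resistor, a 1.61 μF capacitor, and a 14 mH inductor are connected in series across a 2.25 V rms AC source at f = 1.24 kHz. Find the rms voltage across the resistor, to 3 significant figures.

0.281 V

ω = 2πf = 7791 rad/s
X_L = ωL = 109 Ω
X_C = 1/(ωC) = 79.7 Ω
Net reactance X = X_L − X_C = 29.4 Ω
Z = 3.70 + j29.4 Ω
|Z| = √(3.70² + 29.4²) = 29.6 Ω
I = V/|Z| = 76.0 mA
V_R = I·|Z_R| = 0.0760 × 3.70 = 0.281 V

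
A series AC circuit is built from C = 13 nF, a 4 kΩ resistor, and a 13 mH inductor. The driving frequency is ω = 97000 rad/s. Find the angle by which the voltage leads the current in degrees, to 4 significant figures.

X_L = ωL = 1261 Ω
X_C = 1/(ωC) = 793.0 Ω
Net reactance X = X_L − X_C = 468.0 Ω
Z = 4000 + j468.0 Ω
|Z| = √(4000² + 468.0²) = 4027 Ω
∠Z = arctan(468.0/4000) = 6.673°

6.673°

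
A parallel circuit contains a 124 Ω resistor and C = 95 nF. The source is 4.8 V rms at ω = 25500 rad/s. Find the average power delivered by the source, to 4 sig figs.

X_C = 1/(ωC) = 412.8 Ω
Parallel: admittances add. Y = 1/R + jωC
Y = (0.008065 + j0.002423) S
|Y| = 0.008421 S → |Z| = 1/|Y| = 118.8 Ω, ∠Z = −∠Y = -16.72°
I = V/|Z| = 40.42 mA
P = VI cos φ = 4.8 × 0.04042 × cos(-16.72°) = 185.8 mW

185.8 mW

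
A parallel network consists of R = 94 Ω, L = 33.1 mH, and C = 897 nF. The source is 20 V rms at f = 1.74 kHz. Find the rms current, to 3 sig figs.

ω = 2πf = 10930 rad/s
X_L = ωL = 362 Ω
X_C = 1/(ωC) = 102 Ω
Parallel: admittances add. Y = 1/R + 1/(jωL) + jωC
Y = (0.0106 + j0.00704) S
|Y| = 0.0128 S → |Z| = 1/|Y| = 78.4 Ω, ∠Z = −∠Y = -33.5°
I = V/|Z| = 20/78.4 = 255 mA

255 mA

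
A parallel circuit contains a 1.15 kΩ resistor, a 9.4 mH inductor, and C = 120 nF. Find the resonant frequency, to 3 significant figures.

4.74 kHz

ω₀ = 1/√(LC) = 1/√(0.0094 × 1.2e-07) = 29770 rad/s
f₀ = ω₀/(2π) = 4.74 kHz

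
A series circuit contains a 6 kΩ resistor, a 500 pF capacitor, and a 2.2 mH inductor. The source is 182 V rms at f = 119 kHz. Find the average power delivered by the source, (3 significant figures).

5.36 W

ω = 2πf = 747700 rad/s
X_L = ωL = 1640 Ω
X_C = 1/(ωC) = 2670 Ω
Net reactance X = X_L − X_C = -1030 Ω
Z = 6000 − j1030 Ω
|Z| = √(6000² + 1030²) = 6090 Ω
∠Z = arctan(-1030/6000) = -9.74°
I = V/|Z| = 29.9 mA
P = VI cos φ = 182 × 0.0299 × cos(-9.74°) = 5.36 W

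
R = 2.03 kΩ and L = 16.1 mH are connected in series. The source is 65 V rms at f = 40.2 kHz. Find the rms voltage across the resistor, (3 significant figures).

ω = 2πf = 252600 rad/s
X_L = ωL = 4070 Ω
Z = 2030 + j4070 Ω
|Z| = √(2030² + 4070²) = 4550 Ω
I = V/|Z| = 14.3 mA
V_R = I·|Z_R| = 0.0143 × 2030 = 29.0 V

29.0 V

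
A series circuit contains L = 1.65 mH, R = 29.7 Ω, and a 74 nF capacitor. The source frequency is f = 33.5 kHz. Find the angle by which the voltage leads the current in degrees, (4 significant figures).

ω = 2πf = 210500 rad/s
X_L = ωL = 347.3 Ω
X_C = 1/(ωC) = 64.20 Ω
Net reactance X = X_L − X_C = 283.1 Ω
Z = 29.70 + j283.1 Ω
|Z| = √(29.70² + 283.1²) = 284.7 Ω
∠Z = arctan(283.1/29.70) = 84.01°

84.01°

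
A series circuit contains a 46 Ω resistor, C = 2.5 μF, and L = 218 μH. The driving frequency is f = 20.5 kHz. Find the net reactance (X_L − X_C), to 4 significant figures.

ω = 2πf = 128800 rad/s
X_L = ωL = 28.08 Ω
X_C = 1/(ωC) = 3.105 Ω
X = 28.08 − 3.105 = 24.97 Ω

24.97 Ω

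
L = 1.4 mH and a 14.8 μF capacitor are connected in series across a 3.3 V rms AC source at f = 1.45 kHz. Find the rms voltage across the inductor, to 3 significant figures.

7.88 V

ω = 2πf = 9111 rad/s
X_L = ωL = 12.8 Ω
X_C = 1/(ωC) = 7.42 Ω
Net reactance X = X_L − X_C = 5.34 Ω
Z = j5.34 Ω
|Z| = √(0² + 5.34²) = 5.34 Ω
I = V/|Z| = 618 mA
V_L = I·|Z_L| = 0.618 × 12.8 = 7.88 V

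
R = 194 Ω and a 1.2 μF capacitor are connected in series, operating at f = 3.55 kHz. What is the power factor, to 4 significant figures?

ω = 2πf = 22310 rad/s
X_C = 1/(ωC) = 37.36 Ω
Z = 194.0 − j37.36 Ω
|Z| = √(194.0² + 37.36²) = 197.6 Ω
∠Z = arctan(-37.36/194.0) = -10.90°
cos φ = cos(-10.90°) = 0.9820

0.9820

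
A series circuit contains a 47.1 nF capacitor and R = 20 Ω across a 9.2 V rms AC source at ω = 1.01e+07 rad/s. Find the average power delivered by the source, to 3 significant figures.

4.19 W

X_C = 1/(ωC) = 2.10 Ω
Z = 20.0 − j2.10 Ω
|Z| = √(20.0² + 2.10²) = 20.1 Ω
∠Z = arctan(-2.10/20.0) = -6.00°
I = V/|Z| = 457 mA
P = VI cos φ = 9.2 × 0.457 × cos(-6.00°) = 4.19 W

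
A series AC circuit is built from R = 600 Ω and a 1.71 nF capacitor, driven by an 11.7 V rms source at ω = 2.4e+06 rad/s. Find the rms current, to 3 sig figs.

X_C = 1/(ωC) = 244 Ω
Z = 600 − j244 Ω
|Z| = √(600² + 244²) = 648 Ω
I = V/|Z| = 11.7/648 = 18.1 mA

18.1 mA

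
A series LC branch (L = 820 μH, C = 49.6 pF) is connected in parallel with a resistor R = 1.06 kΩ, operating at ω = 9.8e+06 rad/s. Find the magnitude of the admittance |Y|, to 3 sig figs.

958 μS

X_L = ωL = 8040 Ω
X_C = 1/(ωC) = 2060 Ω
Branch 1: Z₁ = R = 1060 Ω
Branch 2 (series LC): Z₂ = j(X_L − X_C) = j5980 Ω
Parallel: Z = Z₁Z₂/(Z₁+Z₂), |Z| = 1040 Ω, ∠Z = 10.1°
|Y| = 1/|Z| = 958 μS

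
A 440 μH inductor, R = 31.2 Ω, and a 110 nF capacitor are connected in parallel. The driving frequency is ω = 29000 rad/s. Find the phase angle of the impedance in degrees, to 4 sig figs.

66.91°

X_L = ωL = 12.76 Ω
X_C = 1/(ωC) = 313.5 Ω
Parallel: admittances add. Y = 1/R + 1/(jωL) + jωC
Y = (0.03205 − j0.07518) S
|Y| = 0.08173 S → |Z| = 1/|Y| = 12.24 Ω, ∠Z = −∠Y = 66.91°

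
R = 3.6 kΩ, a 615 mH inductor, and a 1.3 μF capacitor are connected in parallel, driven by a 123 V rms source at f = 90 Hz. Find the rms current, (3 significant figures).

ω = 2πf = 565.5 rad/s
X_L = ωL = 348 Ω
X_C = 1/(ωC) = 1360 Ω
Parallel: admittances add. Y = 1/R + 1/(jωL) + jωC
Y = (0.000278 − j0.00214) S
|Y| = 0.00216 S → |Z| = 1/|Y| = 463 Ω, ∠Z = −∠Y = 82.6°
I = V/|Z| = 123/463 = 265 mA

265 mA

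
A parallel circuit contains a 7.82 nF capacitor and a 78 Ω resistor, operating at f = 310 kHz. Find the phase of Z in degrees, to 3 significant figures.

ω = 2πf = 1.948e+06 rad/s
X_C = 1/(ωC) = 65.7 Ω
Parallel: admittances add. Y = 1/R + jωC
Y = (0.0128 + j0.0152) S
|Y| = 0.0199 S → |Z| = 1/|Y| = 50.2 Ω, ∠Z = −∠Y = -49.9°

-49.9°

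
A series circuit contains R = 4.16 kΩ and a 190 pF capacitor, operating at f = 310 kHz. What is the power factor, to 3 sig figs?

ω = 2πf = 1.948e+06 rad/s
X_C = 1/(ωC) = 2700 Ω
Z = 4160 − j2700 Ω
|Z| = √(4160² + 2700²) = 4960 Ω
∠Z = arctan(-2700/4160) = -33.0°
cos φ = cos(-33.0°) = 0.839

0.839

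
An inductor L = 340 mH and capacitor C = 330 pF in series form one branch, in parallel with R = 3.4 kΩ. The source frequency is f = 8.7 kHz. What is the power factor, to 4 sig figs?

ω = 2πf = 54660 rad/s
X_L = ωL = 18590 Ω
X_C = 1/(ωC) = 55440 Ω
Branch 1: Z₁ = R = 3400 Ω
Branch 2 (series LC): Z₂ = j(X_L − X_C) = −j36850 Ω
Parallel: Z = Z₁Z₂/(Z₁+Z₂), |Z| = 3386 Ω, ∠Z = -5.272°
cos φ = cos(-5.272°) = 0.9958

0.9958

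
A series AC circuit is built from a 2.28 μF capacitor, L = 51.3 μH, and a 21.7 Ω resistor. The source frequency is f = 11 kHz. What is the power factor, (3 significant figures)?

ω = 2πf = 69120 rad/s
X_L = ωL = 3.55 Ω
X_C = 1/(ωC) = 6.35 Ω
Net reactance X = X_L − X_C = -2.80 Ω
Z = 21.7 − j2.80 Ω
|Z| = √(21.7² + 2.80²) = 21.9 Ω
∠Z = arctan(-2.80/21.7) = -7.35°
cos φ = cos(-7.35°) = 0.992

0.992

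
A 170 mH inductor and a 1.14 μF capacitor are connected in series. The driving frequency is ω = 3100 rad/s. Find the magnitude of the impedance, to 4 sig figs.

244.0 Ω

X_L = ωL = 527.0 Ω
X_C = 1/(ωC) = 283.0 Ω
Net reactance X = X_L − X_C = 244.0 Ω
Z = j244.0 Ω
|Z| = √(0² + 244.0²) = 244.0 Ω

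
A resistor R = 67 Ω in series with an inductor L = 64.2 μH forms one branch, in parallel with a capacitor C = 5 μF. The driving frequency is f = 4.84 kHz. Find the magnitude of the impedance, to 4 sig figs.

6.564 Ω

ω = 2πf = 30410 rad/s
X_L = ωL = 1.952 Ω
X_C = 1/(ωC) = 6.577 Ω
Branch 1 (R+jX_L): Z₁ = 67.00 + j1.952 Ω, |Z₁| = 67.03 Ω
Branch 2 (−jX_C): Z₂ = −j6.577 Ω
Parallel: Z = Z₁Z₂/(Z₁+Z₂), |Z| = 6.564 Ω, ∠Z = -84.38°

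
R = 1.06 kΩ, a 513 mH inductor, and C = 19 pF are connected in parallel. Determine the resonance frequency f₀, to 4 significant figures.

50.98 kHz

ω₀ = 1/√(LC) = 1/√(0.513 × 1.9e-11) = 320300 rad/s
f₀ = ω₀/(2π) = 50.98 kHz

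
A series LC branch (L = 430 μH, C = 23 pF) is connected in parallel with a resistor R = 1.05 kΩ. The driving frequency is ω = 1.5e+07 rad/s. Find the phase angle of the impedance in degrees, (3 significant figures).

16.5°

X_L = ωL = 6450 Ω
X_C = 1/(ωC) = 2900 Ω
Branch 1: Z₁ = R = 1050 Ω
Branch 2 (series LC): Z₂ = j(X_L − X_C) = j3550 Ω
Parallel: Z = Z₁Z₂/(Z₁+Z₂), |Z| = 1010 Ω, ∠Z = 16.5°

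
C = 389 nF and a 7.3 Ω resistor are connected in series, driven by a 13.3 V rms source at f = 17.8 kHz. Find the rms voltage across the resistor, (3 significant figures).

4.03 V

ω = 2πf = 111800 rad/s
X_C = 1/(ωC) = 23.0 Ω
Z = 7.30 − j23.0 Ω
|Z| = √(7.30² + 23.0²) = 24.1 Ω
I = V/|Z| = 551 mA
V_R = I·|Z_R| = 0.551 × 7.30 = 4.03 V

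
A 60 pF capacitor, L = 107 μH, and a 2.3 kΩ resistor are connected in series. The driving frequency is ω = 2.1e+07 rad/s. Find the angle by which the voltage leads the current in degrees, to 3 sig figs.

X_L = ωL = 2250 Ω
X_C = 1/(ωC) = 794 Ω
Net reactance X = X_L − X_C = 1450 Ω
Z = 2300 + j1450 Ω
|Z| = √(2300² + 1450²) = 2720 Ω
∠Z = arctan(1450/2300) = 32.3°

32.3°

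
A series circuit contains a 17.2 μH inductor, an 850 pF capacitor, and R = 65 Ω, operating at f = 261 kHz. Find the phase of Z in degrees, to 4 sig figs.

ω = 2πf = 1.64e+06 rad/s
X_L = ωL = 28.21 Ω
X_C = 1/(ωC) = 717.4 Ω
Net reactance X = X_L − X_C = -689.2 Ω
Z = 65.00 − j689.2 Ω
|Z| = √(65.00² + 689.2²) = 692.3 Ω
∠Z = arctan(-689.2/65.00) = -84.61°

-84.61°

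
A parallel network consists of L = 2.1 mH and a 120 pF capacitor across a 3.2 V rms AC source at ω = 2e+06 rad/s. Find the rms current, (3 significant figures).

6.10 μA

X_L = ωL = 4200 Ω
X_C = 1/(ωC) = 4170 Ω
Parallel: admittances add. Y = 1/(jωL) + jωC
Y = (0 + j1.9e-06) S
|Y| = 1.9e-06 S → |Z| = 1/|Y| = 525000 Ω, ∠Z = −∠Y = -90.0°
I = V/|Z| = 3.2/525000 = 6.10 μA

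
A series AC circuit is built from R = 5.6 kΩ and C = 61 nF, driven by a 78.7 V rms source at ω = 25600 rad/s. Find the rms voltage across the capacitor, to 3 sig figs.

X_C = 1/(ωC) = 640 Ω
Z = 5600 − j640 Ω
|Z| = √(5600² + 640²) = 5640 Ω
I = V/|Z| = 14.0 mA
V_C = I·|Z_C| = 0.0140 × 640 = 8.94 V

8.94 V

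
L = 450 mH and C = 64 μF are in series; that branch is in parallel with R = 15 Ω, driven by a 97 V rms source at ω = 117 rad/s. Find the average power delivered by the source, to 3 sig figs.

627 W

X_L = ωL = 52.6 Ω
X_C = 1/(ωC) = 134 Ω
Branch 1: Z₁ = R = 15.0 Ω
Branch 2 (series LC): Z₂ = j(X_L − X_C) = −j80.9 Ω
Parallel: Z = Z₁Z₂/(Z₁+Z₂), |Z| = 14.7 Ω, ∠Z = -10.5°
I = V/|Z| = 6.58 A
P = VI cos φ = 97 × 6.58 × cos(-10.5°) = 627 W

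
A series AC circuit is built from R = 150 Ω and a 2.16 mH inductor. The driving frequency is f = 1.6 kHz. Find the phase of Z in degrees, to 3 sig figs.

8.24°

ω = 2πf = 10050 rad/s
X_L = ωL = 21.7 Ω
Z = 150 + j21.7 Ω
|Z| = √(150² + 21.7²) = 152 Ω
∠Z = arctan(21.7/150) = 8.24°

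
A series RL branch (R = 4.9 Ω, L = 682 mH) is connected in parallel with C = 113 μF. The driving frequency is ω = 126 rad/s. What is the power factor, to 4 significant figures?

X_L = ωL = 85.93 Ω
X_C = 1/(ωC) = 70.23 Ω
Branch 1 (R+jX_L): Z₁ = 4.900 + j85.93 Ω, |Z₁| = 86.07 Ω
Branch 2 (−jX_C): Z₂ = −j70.23 Ω
Parallel: Z = Z₁Z₂/(Z₁+Z₂), |Z| = 367.6 Ω, ∠Z = -75.93°
cos φ = cos(-75.93°) = 0.2431

0.2431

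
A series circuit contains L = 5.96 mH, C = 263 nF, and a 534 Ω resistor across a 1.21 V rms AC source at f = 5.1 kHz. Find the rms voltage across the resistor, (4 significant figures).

ω = 2πf = 32040 rad/s
X_L = ωL = 191.0 Ω
X_C = 1/(ωC) = 118.7 Ω
Net reactance X = X_L − X_C = 72.33 Ω
Z = 534.0 + j72.33 Ω
|Z| = √(534.0² + 72.33²) = 538.9 Ω
I = V/|Z| = 2.245 mA
V_R = I·|Z_R| = 0.002245 × 534.0 = 1.199 V

1.199 V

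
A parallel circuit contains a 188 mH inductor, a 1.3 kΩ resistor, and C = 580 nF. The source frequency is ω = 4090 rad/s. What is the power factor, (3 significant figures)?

X_L = ωL = 769 Ω
X_C = 1/(ωC) = 422 Ω
Parallel: admittances add. Y = 1/R + 1/(jωL) + jωC
Y = (0.000769 + j0.00107) S
|Y| = 0.00132 S → |Z| = 1/|Y| = 758 Ω, ∠Z = −∠Y = -54.3°
cos φ = cos(-54.3°) = 0.583

0.583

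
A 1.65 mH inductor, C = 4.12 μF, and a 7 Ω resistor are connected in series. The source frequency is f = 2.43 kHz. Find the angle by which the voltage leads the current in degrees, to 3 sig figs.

53.0°

ω = 2πf = 15270 rad/s
X_L = ωL = 25.2 Ω
X_C = 1/(ωC) = 15.9 Ω
Net reactance X = X_L − X_C = 9.30 Ω
Z = 7.00 + j9.30 Ω
|Z| = √(7.00² + 9.30²) = 11.6 Ω
∠Z = arctan(9.30/7.00) = 53.0°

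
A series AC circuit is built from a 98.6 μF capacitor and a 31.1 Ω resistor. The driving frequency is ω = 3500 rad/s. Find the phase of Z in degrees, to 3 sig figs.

X_C = 1/(ωC) = 2.90 Ω
Z = 31.1 − j2.90 Ω
|Z| = √(31.1² + 2.90²) = 31.2 Ω
∠Z = arctan(-2.90/31.1) = -5.32°

-5.32°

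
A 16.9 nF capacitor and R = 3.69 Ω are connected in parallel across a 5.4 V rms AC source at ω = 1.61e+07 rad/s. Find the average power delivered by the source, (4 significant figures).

7.902 W

X_C = 1/(ωC) = 3.675 Ω
Parallel: admittances add. Y = 1/R + jωC
Y = (0.2710 + j0.2721) S
|Y| = 0.3840 S → |Z| = 1/|Y| = 2.604 Ω, ∠Z = −∠Y = -45.11°
I = V/|Z| = 2.074 A
P = VI cos φ = 5.4 × 2.074 × cos(-45.11°) = 7.902 W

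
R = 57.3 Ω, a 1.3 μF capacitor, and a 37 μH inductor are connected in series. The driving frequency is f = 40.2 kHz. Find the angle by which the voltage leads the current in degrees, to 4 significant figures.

ω = 2πf = 252600 rad/s
X_L = ωL = 9.346 Ω
X_C = 1/(ωC) = 3.045 Ω
Net reactance X = X_L − X_C = 6.300 Ω
Z = 57.30 + j6.300 Ω
|Z| = √(57.30² + 6.300²) = 57.65 Ω
∠Z = arctan(6.300/57.30) = 6.274°

6.274°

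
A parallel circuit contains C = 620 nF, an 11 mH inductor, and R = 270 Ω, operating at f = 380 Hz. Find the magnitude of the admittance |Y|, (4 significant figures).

ω = 2πf = 2388 rad/s
X_L = ωL = 26.26 Ω
X_C = 1/(ωC) = 675.5 Ω
Parallel: admittances add. Y = 1/R + 1/(jωL) + jωC
Y = (0.003704 − j0.03660) S
|Y| = 0.03678 S → |Z| = 1/|Y| = 27.19 Ω, ∠Z = −∠Y = 84.22°

36.78 mS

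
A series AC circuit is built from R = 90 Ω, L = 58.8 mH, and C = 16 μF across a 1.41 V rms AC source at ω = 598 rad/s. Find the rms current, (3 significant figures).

X_L = ωL = 35.2 Ω
X_C = 1/(ωC) = 105 Ω
Net reactance X = X_L − X_C = -69.4 Ω
Z = 90.0 − j69.4 Ω
|Z| = √(90.0² + 69.4²) = 114 Ω
I = V/|Z| = 1.41/114 = 12.4 mA

12.4 mA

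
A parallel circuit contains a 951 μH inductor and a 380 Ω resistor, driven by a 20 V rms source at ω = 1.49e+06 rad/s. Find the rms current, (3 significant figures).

X_L = ωL = 1420 Ω
Parallel: admittances add. Y = 1/R + 1/(jωL)
Y = (0.00263 − j0.000706) S
|Y| = 0.00272 S → |Z| = 1/|Y| = 367 Ω, ∠Z = −∠Y = 15.0°
I = V/|Z| = 20/367 = 54.5 mA

54.5 mA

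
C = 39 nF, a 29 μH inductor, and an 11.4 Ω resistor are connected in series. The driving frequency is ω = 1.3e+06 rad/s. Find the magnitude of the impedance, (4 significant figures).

21.29 Ω

X_L = ωL = 37.70 Ω
X_C = 1/(ωC) = 19.72 Ω
Net reactance X = X_L − X_C = 17.98 Ω
Z = 11.40 + j17.98 Ω
|Z| = √(11.40² + 17.98²) = 21.29 Ω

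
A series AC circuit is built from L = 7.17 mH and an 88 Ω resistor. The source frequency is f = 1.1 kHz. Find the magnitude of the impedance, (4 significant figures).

ω = 2πf = 6912 rad/s
X_L = ωL = 49.56 Ω
Z = 88.00 + j49.56 Ω
|Z| = √(88.00² + 49.56²) = 101.0 Ω

101.0 Ω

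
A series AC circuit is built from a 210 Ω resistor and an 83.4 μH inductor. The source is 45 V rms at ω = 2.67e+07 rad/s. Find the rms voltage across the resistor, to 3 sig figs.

X_L = ωL = 2230 Ω
Z = 210 + j2230 Ω
|Z| = √(210² + 2230²) = 2240 Ω
I = V/|Z| = 20.1 mA
V_R = I·|Z_R| = 0.0201 × 210 = 4.23 V

4.23 V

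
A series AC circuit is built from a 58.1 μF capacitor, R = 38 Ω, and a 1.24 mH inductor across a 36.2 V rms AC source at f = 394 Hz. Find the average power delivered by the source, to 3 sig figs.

34.1 W

ω = 2πf = 2476 rad/s
X_L = ωL = 3.07 Ω
X_C = 1/(ωC) = 6.95 Ω
Net reactance X = X_L − X_C = -3.88 Ω
Z = 38.0 − j3.88 Ω
|Z| = √(38.0² + 3.88²) = 38.2 Ω
∠Z = arctan(-3.88/38.0) = -5.83°
I = V/|Z| = 948 mA
P = VI cos φ = 36.2 × 0.948 × cos(-5.83°) = 34.1 W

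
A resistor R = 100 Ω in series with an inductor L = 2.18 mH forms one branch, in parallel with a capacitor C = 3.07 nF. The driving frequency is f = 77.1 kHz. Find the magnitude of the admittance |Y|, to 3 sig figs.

556 μS

ω = 2πf = 484400 rad/s
X_L = ωL = 1060 Ω
X_C = 1/(ωC) = 672 Ω
Branch 1 (R+jX_L): Z₁ = 100 + j1060 Ω, |Z₁| = 1060 Ω
Branch 2 (−jX_C): Z₂ = −j672 Ω
Parallel: Z = Z₁Z₂/(Z₁+Z₂), |Z| = 1800 Ω, ∠Z = -80.8°
|Y| = 1/|Z| = 556 μS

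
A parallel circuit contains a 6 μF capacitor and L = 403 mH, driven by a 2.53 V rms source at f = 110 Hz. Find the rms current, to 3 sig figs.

1.41 mA

ω = 2πf = 691.2 rad/s
X_L = ωL = 279 Ω
X_C = 1/(ωC) = 241 Ω
Parallel: admittances add. Y = 1/(jωL) + jωC
Y = (0 + j0.000557) S
|Y| = 0.000557 S → |Z| = 1/|Y| = 1800 Ω, ∠Z = −∠Y = -90.0°
I = V/|Z| = 2.53/1800 = 1.41 mA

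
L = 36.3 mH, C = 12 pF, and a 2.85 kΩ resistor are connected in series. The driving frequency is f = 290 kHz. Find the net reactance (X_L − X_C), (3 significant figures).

ω = 2πf = 1.822e+06 rad/s
X_L = ωL = 66100 Ω
X_C = 1/(ωC) = 45700 Ω
X = 66100 − 45700 = 20400 Ω

20400 Ω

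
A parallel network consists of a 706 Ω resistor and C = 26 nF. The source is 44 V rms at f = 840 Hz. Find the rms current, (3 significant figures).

62.6 mA

ω = 2πf = 5278 rad/s
X_C = 1/(ωC) = 7290 Ω
Parallel: admittances add. Y = 1/R + jωC
Y = (0.00142 + j0.000137) S
|Y| = 0.00142 S → |Z| = 1/|Y| = 703 Ω, ∠Z = −∠Y = -5.53°
I = V/|Z| = 44/703 = 62.6 mA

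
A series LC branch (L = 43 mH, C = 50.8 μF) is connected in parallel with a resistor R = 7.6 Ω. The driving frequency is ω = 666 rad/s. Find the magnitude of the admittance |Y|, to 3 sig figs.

X_L = ωL = 28.6 Ω
X_C = 1/(ωC) = 29.6 Ω
Branch 1: Z₁ = R = 7.60 Ω
Branch 2 (series LC): Z₂ = j(X_L − X_C) = −j0.919 Ω
Parallel: Z = Z₁Z₂/(Z₁+Z₂), |Z| = 0.912 Ω, ∠Z = -83.1°
|Y| = 1/|Z| = 1.10 S

1.10 S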